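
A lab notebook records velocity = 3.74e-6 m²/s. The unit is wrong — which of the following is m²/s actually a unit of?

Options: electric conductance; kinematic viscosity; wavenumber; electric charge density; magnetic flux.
kinematic viscosity

velocity should have units dimensionally equivalent to m / s (e.g. m/s).
The given unit 'm²/s' reduces to m^2 / s. Of the listed options, that is the dimensionality of kinematic viscosity.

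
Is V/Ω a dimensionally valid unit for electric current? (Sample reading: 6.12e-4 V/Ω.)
Yes

electric current has SI base units: A
V/Ω reduces to the same SI base units, so it is a valid unit for electric current.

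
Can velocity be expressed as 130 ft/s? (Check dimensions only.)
Yes

velocity has SI base units: m / s
ft/s reduces to the same SI base units, so it is a valid unit for velocity.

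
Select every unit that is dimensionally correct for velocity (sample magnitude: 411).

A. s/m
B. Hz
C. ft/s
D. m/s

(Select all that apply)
C, D

velocity has SI base units: m / s

Checking each option against m / s:
  A. s/m: ✗ does not match
  B. Hz: ✗ does not match
  C. ft/s: ✓ matches
  D. m/s: ✓ matches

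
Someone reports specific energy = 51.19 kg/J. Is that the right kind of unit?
No

specific energy has SI base units: m^2 / s^2
kg/J does NOT reduce to m^2 / s^2; a valid unit for specific energy would be e.g. J/kg.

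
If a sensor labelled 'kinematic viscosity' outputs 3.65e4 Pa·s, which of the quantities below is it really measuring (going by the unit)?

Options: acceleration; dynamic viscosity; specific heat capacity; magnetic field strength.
dynamic viscosity

kinematic viscosity should have units dimensionally equivalent to m^2 / s (e.g. m²/s).
The given unit 'Pa·s' reduces to kg / (m * s). Of the listed options, that is the dimensionality of dynamic viscosity.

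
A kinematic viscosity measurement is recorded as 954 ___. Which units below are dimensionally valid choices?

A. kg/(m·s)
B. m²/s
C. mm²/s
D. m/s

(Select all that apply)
B, C

kinematic viscosity has SI base units: m^2 / s

Checking each option against m^2 / s:
  A. kg/(m·s): ✗ does not match
  B. m²/s: ✓ matches
  C. mm²/s: ✓ matches
  D. m/s: ✗ does not match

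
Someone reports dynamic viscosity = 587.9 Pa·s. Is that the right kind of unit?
Yes

dynamic viscosity has SI base units: kg / (m * s)
Pa·s reduces to the same SI base units, so it is a valid unit for dynamic viscosity.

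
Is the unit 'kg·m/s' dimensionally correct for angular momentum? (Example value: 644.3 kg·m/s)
No

angular momentum has SI base units: kg * m^2 / s
kg·m/s does NOT reduce to kg * m^2 / s; a valid unit for angular momentum would be e.g. kg·m²/s.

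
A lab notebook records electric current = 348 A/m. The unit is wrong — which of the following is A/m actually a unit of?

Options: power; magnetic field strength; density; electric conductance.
magnetic field strength

electric current should have units dimensionally equivalent to A (e.g. A).
The given unit 'A/m' reduces to A / m. Of the listed options, that is the dimensionality of magnetic field strength.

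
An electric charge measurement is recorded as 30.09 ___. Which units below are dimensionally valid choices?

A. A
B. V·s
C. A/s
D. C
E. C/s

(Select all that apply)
D

electric charge has SI base units: A * s

Checking each option against A * s:
  A. A: ✗ does not match
  B. V·s: ✗ does not match
  C. A/s: ✗ does not match
  D. C: ✓ matches
  E. C/s: ✗ does not match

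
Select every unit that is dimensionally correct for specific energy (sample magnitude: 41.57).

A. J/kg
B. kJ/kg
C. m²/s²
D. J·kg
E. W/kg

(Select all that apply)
A, B, C

specific energy has SI base units: m^2 / s^2

Checking each option against m^2 / s^2:
  A. J/kg: ✓ matches
  B. kJ/kg: ✓ matches
  C. m²/s²: ✓ matches
  D. J·kg: ✗ does not match
  E. W/kg: ✗ does not match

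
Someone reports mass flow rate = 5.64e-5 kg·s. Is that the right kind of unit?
No

mass flow rate has SI base units: kg / s
kg·s does NOT reduce to kg / s; a valid unit for mass flow rate would be e.g. kg/s.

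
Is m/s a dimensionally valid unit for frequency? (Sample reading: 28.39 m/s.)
No

frequency has SI base units: 1 / s
m/s does NOT reduce to 1 / s; a valid unit for frequency would be e.g. Hz.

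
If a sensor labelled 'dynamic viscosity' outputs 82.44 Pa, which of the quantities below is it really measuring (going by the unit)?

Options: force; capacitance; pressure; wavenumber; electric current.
pressure

dynamic viscosity should have units dimensionally equivalent to kg / (m * s) (e.g. Pa·s).
The given unit 'Pa' reduces to kg / (m * s^2). Of the listed options, that is the dimensionality of pressure.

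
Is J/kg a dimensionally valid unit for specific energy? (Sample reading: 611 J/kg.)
Yes

specific energy has SI base units: m^2 / s^2
J/kg reduces to the same SI base units, so it is a valid unit for specific energy.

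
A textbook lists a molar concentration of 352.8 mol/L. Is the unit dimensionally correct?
Yes

molar concentration has SI base units: mol / m^3
mol/L reduces to the same SI base units, so it is a valid unit for molar concentration.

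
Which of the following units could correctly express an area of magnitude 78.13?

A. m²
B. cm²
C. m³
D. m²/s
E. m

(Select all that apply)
A, B

area has SI base units: m^2

Checking each option against m^2:
  A. m²: ✓ matches
  B. cm²: ✓ matches
  C. m³: ✗ does not match
  D. m²/s: ✗ does not match
  E. m: ✗ does not match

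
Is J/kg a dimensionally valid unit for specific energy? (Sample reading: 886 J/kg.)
Yes

specific energy has SI base units: m^2 / s^2
J/kg reduces to the same SI base units, so it is a valid unit for specific energy.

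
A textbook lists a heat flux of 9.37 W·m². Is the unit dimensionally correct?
No

heat flux has SI base units: kg / s^3
W·m² does NOT reduce to kg / s^3; a valid unit for heat flux would be e.g. W/m².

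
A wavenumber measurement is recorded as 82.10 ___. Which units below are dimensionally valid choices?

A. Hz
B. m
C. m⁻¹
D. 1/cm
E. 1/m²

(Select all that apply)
C, D

wavenumber has SI base units: 1 / m

Checking each option against 1 / m:
  A. Hz: ✗ does not match
  B. m: ✗ does not match
  C. m⁻¹: ✓ matches
  D. 1/cm: ✓ matches
  E. 1/m²: ✗ does not match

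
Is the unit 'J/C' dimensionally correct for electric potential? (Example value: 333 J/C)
Yes

electric potential has SI base units: kg * m^2 / (A * s^3)
J/C reduces to the same SI base units, so it is a valid unit for electric potential.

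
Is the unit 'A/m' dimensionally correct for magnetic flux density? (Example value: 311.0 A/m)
No

magnetic flux density has SI base units: kg / (A * s^2)
A/m does NOT reduce to kg / (A * s^2); a valid unit for magnetic flux density would be e.g. T.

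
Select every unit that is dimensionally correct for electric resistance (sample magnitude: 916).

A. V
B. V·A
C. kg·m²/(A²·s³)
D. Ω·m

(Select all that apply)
C

electric resistance has SI base units: kg * m^2 / (A^2 * s^3)

Checking each option against kg * m^2 / (A^2 * s^3):
  A. V: ✗ does not match
  B. V·A: ✗ does not match
  C. kg·m²/(A²·s³): ✓ matches
  D. Ω·m: ✗ does not match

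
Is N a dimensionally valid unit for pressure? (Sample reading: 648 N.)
No

pressure has SI base units: kg / (m * s^2)
N does NOT reduce to kg / (m * s^2); a valid unit for pressure would be e.g. Pa.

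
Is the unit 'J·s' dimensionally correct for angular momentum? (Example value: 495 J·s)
Yes

angular momentum has SI base units: kg * m^2 / s
J·s reduces to the same SI base units, so it is a valid unit for angular momentum.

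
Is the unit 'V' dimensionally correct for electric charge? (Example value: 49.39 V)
No

electric charge has SI base units: A * s
V does NOT reduce to A * s; a valid unit for electric charge would be e.g. C.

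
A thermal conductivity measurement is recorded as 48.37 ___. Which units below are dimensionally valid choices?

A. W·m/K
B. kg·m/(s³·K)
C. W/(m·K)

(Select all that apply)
B, C

thermal conductivity has SI base units: kg * m / (s^3 * K)

Checking each option against kg * m / (s^3 * K):
  A. W·m/K: ✗ does not match
  B. kg·m/(s³·K): ✓ matches
  C. W/(m·K): ✓ matches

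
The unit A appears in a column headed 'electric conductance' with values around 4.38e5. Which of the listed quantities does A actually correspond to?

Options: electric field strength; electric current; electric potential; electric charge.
electric current

electric conductance should have units dimensionally equivalent to A^2 * s^3 / (kg * m^2) (e.g. S).
The given unit 'A' reduces to A. Of the listed options, that is the dimensionality of electric current.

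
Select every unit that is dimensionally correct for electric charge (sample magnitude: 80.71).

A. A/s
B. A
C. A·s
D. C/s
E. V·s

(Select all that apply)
C

electric charge has SI base units: A * s

Checking each option against A * s:
  A. A/s: ✗ does not match
  B. A: ✗ does not match
  C. A·s: ✓ matches
  D. C/s: ✗ does not match
  E. V·s: ✗ does not match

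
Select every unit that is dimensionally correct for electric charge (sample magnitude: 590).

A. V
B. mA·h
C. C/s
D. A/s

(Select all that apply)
B

electric charge has SI base units: A * s

Checking each option against A * s:
  A. V: ✗ does not match
  B. mA·h: ✓ matches
  C. C/s: ✗ does not match
  D. A/s: ✗ does not match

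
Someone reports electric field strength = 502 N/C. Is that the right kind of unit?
Yes

electric field strength has SI base units: kg * m / (A * s^3)
N/C reduces to the same SI base units, so it is a valid unit for electric field strength.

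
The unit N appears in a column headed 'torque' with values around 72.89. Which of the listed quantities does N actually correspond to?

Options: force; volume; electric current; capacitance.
force

torque should have units dimensionally equivalent to kg * m^2 / s^2 (e.g. N·m).
The given unit 'N' reduces to kg * m / s^2. Of the listed options, that is the dimensionality of force.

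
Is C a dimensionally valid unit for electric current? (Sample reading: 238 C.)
No

electric current has SI base units: A
C does NOT reduce to A; a valid unit for electric current would be e.g. A.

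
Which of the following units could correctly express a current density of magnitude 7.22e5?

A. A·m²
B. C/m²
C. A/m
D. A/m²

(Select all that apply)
D

current density has SI base units: A / m^2

Checking each option against A / m^2:
  A. A·m²: ✗ does not match
  B. C/m²: ✗ does not match
  C. A/m: ✗ does not match
  D. A/m²: ✓ matches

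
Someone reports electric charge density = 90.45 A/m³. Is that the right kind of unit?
No

electric charge density has SI base units: A * s / m^3
A/m³ does NOT reduce to A * s / m^3; a valid unit for electric charge density would be e.g. C/m³.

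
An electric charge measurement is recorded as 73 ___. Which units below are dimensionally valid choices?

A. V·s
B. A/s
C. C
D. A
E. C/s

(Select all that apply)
C

electric charge has SI base units: A * s

Checking each option against A * s:
  A. V·s: ✗ does not match
  B. A/s: ✗ does not match
  C. C: ✓ matches
  D. A: ✗ does not match
  E. C/s: ✗ does not match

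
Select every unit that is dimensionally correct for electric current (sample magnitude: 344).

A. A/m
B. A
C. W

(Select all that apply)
B

electric current has SI base units: A

Checking each option against A:
  A. A/m: ✗ does not match
  B. A: ✓ matches
  C. W: ✗ does not match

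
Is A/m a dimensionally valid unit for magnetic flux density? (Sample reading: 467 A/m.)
No

magnetic flux density has SI base units: kg / (A * s^2)
A/m does NOT reduce to kg / (A * s^2); a valid unit for magnetic flux density would be e.g. T.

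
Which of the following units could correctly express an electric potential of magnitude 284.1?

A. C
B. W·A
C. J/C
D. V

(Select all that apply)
C, D

electric potential has SI base units: kg * m^2 / (A * s^3)

Checking each option against kg * m^2 / (A * s^3):
  A. C: ✗ does not match
  B. W·A: ✗ does not match
  C. J/C: ✓ matches
  D. V: ✓ matches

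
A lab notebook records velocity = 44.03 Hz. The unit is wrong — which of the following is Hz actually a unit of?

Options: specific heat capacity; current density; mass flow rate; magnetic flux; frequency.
frequency

velocity should have units dimensionally equivalent to m / s (e.g. m/s).
The given unit 'Hz' reduces to 1 / s. Of the listed options, that is the dimensionality of frequency.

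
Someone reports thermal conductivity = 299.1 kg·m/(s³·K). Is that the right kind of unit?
Yes

thermal conductivity has SI base units: kg * m / (s^3 * K)
kg·m/(s³·K) reduces to the same SI base units, so it is a valid unit for thermal conductivity.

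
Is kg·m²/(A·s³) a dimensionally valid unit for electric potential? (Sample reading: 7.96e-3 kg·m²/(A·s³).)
Yes

electric potential has SI base units: kg * m^2 / (A * s^3)
kg·m²/(A·s³) reduces to the same SI base units, so it is a valid unit for electric potential.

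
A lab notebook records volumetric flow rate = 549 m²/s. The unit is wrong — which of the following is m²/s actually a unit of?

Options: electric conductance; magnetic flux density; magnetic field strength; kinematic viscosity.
kinematic viscosity

volumetric flow rate should have units dimensionally equivalent to m^3 / s (e.g. m³/s).
The given unit 'm²/s' reduces to m^2 / s. Of the listed options, that is the dimensionality of kinematic viscosity.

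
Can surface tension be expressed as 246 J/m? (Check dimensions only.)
No

surface tension has SI base units: kg / s^2
J/m does NOT reduce to kg / s^2; a valid unit for surface tension would be e.g. N/m.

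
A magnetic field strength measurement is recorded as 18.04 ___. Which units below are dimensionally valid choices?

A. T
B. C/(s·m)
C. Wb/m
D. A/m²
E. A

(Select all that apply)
B

magnetic field strength has SI base units: A / m

Checking each option against A / m:
  A. T: ✗ does not match
  B. C/(s·m): ✓ matches
  C. Wb/m: ✗ does not match
  D. A/m²: ✗ does not match
  E. A: ✗ does not match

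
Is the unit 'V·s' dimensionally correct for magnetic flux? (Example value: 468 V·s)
Yes

magnetic flux has SI base units: kg * m^2 / (A * s^2)
V·s reduces to the same SI base units, so it is a valid unit for magnetic flux.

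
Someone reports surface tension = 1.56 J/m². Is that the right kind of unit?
Yes

surface tension has SI base units: kg / s^2
J/m² reduces to the same SI base units, so it is a valid unit for surface tension.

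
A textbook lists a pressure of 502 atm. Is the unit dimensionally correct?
Yes

pressure has SI base units: kg / (m * s^2)
atm reduces to the same SI base units, so it is a valid unit for pressure.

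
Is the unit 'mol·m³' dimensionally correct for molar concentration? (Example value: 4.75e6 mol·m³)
No

molar concentration has SI base units: mol / m^3
mol·m³ does NOT reduce to mol / m^3; a valid unit for molar concentration would be e.g. mol/m³.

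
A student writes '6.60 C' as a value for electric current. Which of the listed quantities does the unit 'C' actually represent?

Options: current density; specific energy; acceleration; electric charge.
electric charge

electric current should have units dimensionally equivalent to A (e.g. A).
The given unit 'C' reduces to A * s. Of the listed options, that is the dimensionality of electric charge.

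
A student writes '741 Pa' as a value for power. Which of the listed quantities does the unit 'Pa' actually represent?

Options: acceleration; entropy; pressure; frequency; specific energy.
pressure

power should have units dimensionally equivalent to kg * m^2 / s^3 (e.g. W).
The given unit 'Pa' reduces to kg / (m * s^2). Of the listed options, that is the dimensionality of pressure.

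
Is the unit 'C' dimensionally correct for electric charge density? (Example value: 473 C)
No

electric charge density has SI base units: A * s / m^3
C does NOT reduce to A * s / m^3; a valid unit for electric charge density would be e.g. C/m³.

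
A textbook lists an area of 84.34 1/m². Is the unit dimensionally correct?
No

area has SI base units: m^2
1/m² does NOT reduce to m^2; a valid unit for area would be e.g. m².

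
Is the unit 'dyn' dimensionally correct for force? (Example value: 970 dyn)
Yes

force has SI base units: kg * m / s^2
dyn reduces to the same SI base units, so it is a valid unit for force.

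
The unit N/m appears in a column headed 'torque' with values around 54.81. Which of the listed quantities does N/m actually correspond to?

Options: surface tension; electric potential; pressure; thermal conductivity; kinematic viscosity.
surface tension

torque should have units dimensionally equivalent to kg * m^2 / s^2 (e.g. N·m).
The given unit 'N/m' reduces to kg / s^2. Of the listed options, that is the dimensionality of surface tension.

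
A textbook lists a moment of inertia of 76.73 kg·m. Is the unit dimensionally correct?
No

moment of inertia has SI base units: kg * m^2
kg·m does NOT reduce to kg * m^2; a valid unit for moment of inertia would be e.g. kg·m².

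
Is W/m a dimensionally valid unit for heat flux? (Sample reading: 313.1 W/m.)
No

heat flux has SI base units: kg / s^3
W/m does NOT reduce to kg / s^3; a valid unit for heat flux would be e.g. W/m².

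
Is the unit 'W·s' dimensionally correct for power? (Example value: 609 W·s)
No

power has SI base units: kg * m^2 / s^3
W·s does NOT reduce to kg * m^2 / s^3; a valid unit for power would be e.g. W.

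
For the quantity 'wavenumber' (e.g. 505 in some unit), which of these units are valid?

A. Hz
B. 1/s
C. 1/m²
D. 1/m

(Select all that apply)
D

wavenumber has SI base units: 1 / m

Checking each option against 1 / m:
  A. Hz: ✗ does not match
  B. 1/s: ✗ does not match
  C. 1/m²: ✗ does not match
  D. 1/m: ✓ matches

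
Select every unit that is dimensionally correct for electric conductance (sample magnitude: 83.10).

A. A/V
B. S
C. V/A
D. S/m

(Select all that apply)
A, B

electric conductance has SI base units: A^2 * s^3 / (kg * m^2)

Checking each option against A^2 * s^3 / (kg * m^2):
  A. A/V: ✓ matches
  B. S: ✓ matches
  C. V/A: ✗ does not match
  D. S/m: ✗ does not match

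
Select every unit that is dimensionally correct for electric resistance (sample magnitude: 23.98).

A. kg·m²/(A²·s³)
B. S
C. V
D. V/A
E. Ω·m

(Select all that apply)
A, D

electric resistance has SI base units: kg * m^2 / (A^2 * s^3)

Checking each option against kg * m^2 / (A^2 * s^3):
  A. kg·m²/(A²·s³): ✓ matches
  B. S: ✗ does not match
  C. V: ✗ does not match
  D. V/A: ✓ matches
  E. Ω·m: ✗ does not match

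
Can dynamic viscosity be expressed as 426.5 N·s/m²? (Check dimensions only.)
Yes

dynamic viscosity has SI base units: kg / (m * s)
N·s/m² reduces to the same SI base units, so it is a valid unit for dynamic viscosity.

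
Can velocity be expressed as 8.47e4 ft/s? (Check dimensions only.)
Yes

velocity has SI base units: m / s
ft/s reduces to the same SI base units, so it is a valid unit for velocity.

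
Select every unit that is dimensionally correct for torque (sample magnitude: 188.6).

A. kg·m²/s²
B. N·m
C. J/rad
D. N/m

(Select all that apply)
A, B, C

torque has SI base units: kg * m^2 / s^2

Checking each option against kg * m^2 / s^2:
  A. kg·m²/s²: ✓ matches
  B. N·m: ✓ matches
  C. J/rad: ✓ matches
  D. N/m: ✗ does not match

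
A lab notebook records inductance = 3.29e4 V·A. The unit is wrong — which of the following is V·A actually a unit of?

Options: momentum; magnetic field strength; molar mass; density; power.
power

inductance should have units dimensionally equivalent to kg * m^2 / (A^2 * s^2) (e.g. H).
The given unit 'V·A' reduces to kg * m^2 / s^3. Of the listed options, that is the dimensionality of power.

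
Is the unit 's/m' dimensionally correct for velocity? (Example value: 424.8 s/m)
No

velocity has SI base units: m / s
s/m does NOT reduce to m / s; a valid unit for velocity would be e.g. m/s.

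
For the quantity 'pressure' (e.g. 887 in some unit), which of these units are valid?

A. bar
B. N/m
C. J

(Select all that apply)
A

pressure has SI base units: kg / (m * s^2)

Checking each option against kg / (m * s^2):
  A. bar: ✓ matches
  B. N/m: ✗ does not match
  C. J: ✗ does not match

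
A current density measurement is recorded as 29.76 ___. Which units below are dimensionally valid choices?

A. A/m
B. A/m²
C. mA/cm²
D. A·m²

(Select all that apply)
B, C

current density has SI base units: A / m^2

Checking each option against A / m^2:
  A. A/m: ✗ does not match
  B. A/m²: ✓ matches
  C. mA/cm²: ✓ matches
  D. A·m²: ✗ does not match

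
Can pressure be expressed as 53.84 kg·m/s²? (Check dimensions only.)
No

pressure has SI base units: kg / (m * s^2)
kg·m/s² does NOT reduce to kg / (m * s^2); a valid unit for pressure would be e.g. Pa.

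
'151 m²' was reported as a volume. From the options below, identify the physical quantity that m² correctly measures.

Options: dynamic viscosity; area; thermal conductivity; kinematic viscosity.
area

volume should have units dimensionally equivalent to m^3 (e.g. m³).
The given unit 'm²' reduces to m^2. Of the listed options, that is the dimensionality of area.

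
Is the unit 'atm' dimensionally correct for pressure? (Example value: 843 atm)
Yes

pressure has SI base units: kg / (m * s^2)
atm reduces to the same SI base units, so it is a valid unit for pressure.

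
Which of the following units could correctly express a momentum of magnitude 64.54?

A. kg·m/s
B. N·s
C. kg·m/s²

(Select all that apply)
A, B

momentum has SI base units: kg * m / s

Checking each option against kg * m / s:
  A. kg·m/s: ✓ matches
  B. N·s: ✓ matches
  C. kg·m/s²: ✗ does not match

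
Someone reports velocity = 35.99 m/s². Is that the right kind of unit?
No

velocity has SI base units: m / s
m/s² does NOT reduce to m / s; a valid unit for velocity would be e.g. m/s.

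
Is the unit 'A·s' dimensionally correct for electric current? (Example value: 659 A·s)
No

electric current has SI base units: A
A·s does NOT reduce to A; a valid unit for electric current would be e.g. A.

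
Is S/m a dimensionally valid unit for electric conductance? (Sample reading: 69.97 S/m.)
No

electric conductance has SI base units: A^2 * s^3 / (kg * m^2)
S/m does NOT reduce to A^2 * s^3 / (kg * m^2); a valid unit for electric conductance would be e.g. S.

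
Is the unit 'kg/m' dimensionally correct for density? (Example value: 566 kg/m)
No

density has SI base units: kg / m^3
kg/m does NOT reduce to kg / m^3; a valid unit for density would be e.g. kg/m³.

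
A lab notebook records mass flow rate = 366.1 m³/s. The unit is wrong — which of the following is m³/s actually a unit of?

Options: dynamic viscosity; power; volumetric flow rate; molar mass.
volumetric flow rate

mass flow rate should have units dimensionally equivalent to kg / s (e.g. kg/s).
The given unit 'm³/s' reduces to m^3 / s. Of the listed options, that is the dimensionality of volumetric flow rate.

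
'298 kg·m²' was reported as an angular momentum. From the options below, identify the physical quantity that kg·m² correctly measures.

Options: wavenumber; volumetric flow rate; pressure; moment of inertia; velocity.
moment of inertia

angular momentum should have units dimensionally equivalent to kg * m^2 / s (e.g. kg·m²/s).
The given unit 'kg·m²' reduces to kg * m^2. Of the listed options, that is the dimensionality of moment of inertia.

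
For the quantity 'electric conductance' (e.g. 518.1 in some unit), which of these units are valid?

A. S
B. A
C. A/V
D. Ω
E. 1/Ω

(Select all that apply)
A, C, E

electric conductance has SI base units: A^2 * s^3 / (kg * m^2)

Checking each option against A^2 * s^3 / (kg * m^2):
  A. S: ✓ matches
  B. A: ✗ does not match
  C. A/V: ✓ matches
  D. Ω: ✗ does not match
  E. 1/Ω: ✓ matches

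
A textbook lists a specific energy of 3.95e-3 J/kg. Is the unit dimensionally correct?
Yes

specific energy has SI base units: m^2 / s^2
J/kg reduces to the same SI base units, so it is a valid unit for specific energy.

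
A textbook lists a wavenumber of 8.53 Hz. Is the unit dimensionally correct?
No

wavenumber has SI base units: 1 / m
Hz does NOT reduce to 1 / m; a valid unit for wavenumber would be e.g. 1/m.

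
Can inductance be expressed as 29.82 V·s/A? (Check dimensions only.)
Yes

inductance has SI base units: kg * m^2 / (A^2 * s^2)
V·s/A reduces to the same SI base units, so it is a valid unit for inductance.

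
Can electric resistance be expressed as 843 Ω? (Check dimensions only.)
Yes

electric resistance has SI base units: kg * m^2 / (A^2 * s^3)
Ω reduces to the same SI base units, so it is a valid unit for electric resistance.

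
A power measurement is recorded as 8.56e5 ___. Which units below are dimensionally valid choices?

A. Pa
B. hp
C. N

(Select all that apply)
B

power has SI base units: kg * m^2 / s^3

Checking each option against kg * m^2 / s^3:
  A. Pa: ✗ does not match
  B. hp: ✓ matches
  C. N: ✗ does not match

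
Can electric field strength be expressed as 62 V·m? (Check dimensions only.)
No

electric field strength has SI base units: kg * m / (A * s^3)
V·m does NOT reduce to kg * m / (A * s^3); a valid unit for electric field strength would be e.g. V/m.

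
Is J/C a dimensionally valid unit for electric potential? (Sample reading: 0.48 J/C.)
Yes

electric potential has SI base units: kg * m^2 / (A * s^3)
J/C reduces to the same SI base units, so it is a valid unit for electric potential.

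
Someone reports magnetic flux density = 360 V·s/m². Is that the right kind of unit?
Yes

magnetic flux density has SI base units: kg / (A * s^2)
V·s/m² reduces to the same SI base units, so it is a valid unit for magnetic flux density.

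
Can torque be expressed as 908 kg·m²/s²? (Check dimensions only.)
Yes

torque has SI base units: kg * m^2 / s^2
kg·m²/s² reduces to the same SI base units, so it is a valid unit for torque.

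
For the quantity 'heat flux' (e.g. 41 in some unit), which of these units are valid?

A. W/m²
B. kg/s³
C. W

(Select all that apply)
A, B

heat flux has SI base units: kg / s^3

Checking each option against kg / s^3:
  A. W/m²: ✓ matches
  B. kg/s³: ✓ matches
  C. W: ✗ does not match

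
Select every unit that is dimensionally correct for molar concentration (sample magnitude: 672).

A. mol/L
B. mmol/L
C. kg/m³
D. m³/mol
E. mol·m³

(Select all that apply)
A, B

molar concentration has SI base units: mol / m^3

Checking each option against mol / m^3:
  A. mol/L: ✓ matches
  B. mmol/L: ✓ matches
  C. kg/m³: ✗ does not match
  D. m³/mol: ✗ does not match
  E. mol·m³: ✗ does not match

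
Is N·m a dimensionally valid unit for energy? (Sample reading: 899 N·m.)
Yes

energy has SI base units: kg * m^2 / s^2
N·m reduces to the same SI base units, so it is a valid unit for energy.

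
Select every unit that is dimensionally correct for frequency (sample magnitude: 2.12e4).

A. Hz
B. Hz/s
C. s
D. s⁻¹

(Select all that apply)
A, D

frequency has SI base units: 1 / s

Checking each option against 1 / s:
  A. Hz: ✓ matches
  B. Hz/s: ✗ does not match
  C. s: ✗ does not match
  D. s⁻¹: ✓ matches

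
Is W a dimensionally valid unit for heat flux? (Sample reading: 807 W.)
No

heat flux has SI base units: kg / s^3
W does NOT reduce to kg / s^3; a valid unit for heat flux would be e.g. W/m².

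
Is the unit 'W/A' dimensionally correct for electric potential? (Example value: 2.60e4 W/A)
Yes

electric potential has SI base units: kg * m^2 / (A * s^3)
W/A reduces to the same SI base units, so it is a valid unit for electric potential.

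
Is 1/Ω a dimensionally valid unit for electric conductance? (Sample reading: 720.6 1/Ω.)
Yes

electric conductance has SI base units: A^2 * s^3 / (kg * m^2)
1/Ω reduces to the same SI base units, so it is a valid unit for electric conductance.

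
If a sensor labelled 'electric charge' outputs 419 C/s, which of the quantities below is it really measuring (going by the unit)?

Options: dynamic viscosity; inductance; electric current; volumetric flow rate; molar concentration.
electric current

electric charge should have units dimensionally equivalent to A * s (e.g. C).
The given unit 'C/s' reduces to A. Of the listed options, that is the dimensionality of electric current.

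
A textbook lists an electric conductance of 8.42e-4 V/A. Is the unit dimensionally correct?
No

electric conductance has SI base units: A^2 * s^3 / (kg * m^2)
V/A does NOT reduce to A^2 * s^3 / (kg * m^2); a valid unit for electric conductance would be e.g. S.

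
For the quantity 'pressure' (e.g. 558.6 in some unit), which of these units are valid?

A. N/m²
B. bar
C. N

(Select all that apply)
A, B

pressure has SI base units: kg / (m * s^2)

Checking each option against kg / (m * s^2):
  A. N/m²: ✓ matches
  B. bar: ✓ matches
  C. N: ✗ does not match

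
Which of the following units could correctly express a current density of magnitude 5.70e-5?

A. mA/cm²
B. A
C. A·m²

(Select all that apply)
A

current density has SI base units: A / m^2

Checking each option against A / m^2:
  A. mA/cm²: ✓ matches
  B. A: ✗ does not match
  C. A·m²: ✗ does not match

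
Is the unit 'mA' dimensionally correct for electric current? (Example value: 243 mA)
Yes

electric current has SI base units: A
mA reduces to the same SI base units, so it is a valid unit for electric current.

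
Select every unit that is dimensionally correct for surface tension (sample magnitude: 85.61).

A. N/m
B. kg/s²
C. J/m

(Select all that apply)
A, B

surface tension has SI base units: kg / s^2

Checking each option against kg / s^2:
  A. N/m: ✓ matches
  B. kg/s²: ✓ matches
  C. J/m: ✗ does not match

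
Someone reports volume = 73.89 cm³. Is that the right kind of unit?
Yes

volume has SI base units: m^3
cm³ reduces to the same SI base units, so it is a valid unit for volume.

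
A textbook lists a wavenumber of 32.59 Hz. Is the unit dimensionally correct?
No

wavenumber has SI base units: 1 / m
Hz does NOT reduce to 1 / m; a valid unit for wavenumber would be e.g. 1/m.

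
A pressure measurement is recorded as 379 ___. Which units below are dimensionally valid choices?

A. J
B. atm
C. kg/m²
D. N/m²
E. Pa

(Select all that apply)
B, D, E

pressure has SI base units: kg / (m * s^2)

Checking each option against kg / (m * s^2):
  A. J: ✗ does not match
  B. atm: ✓ matches
  C. kg/m²: ✗ does not match
  D. N/m²: ✓ matches
  E. Pa: ✓ matches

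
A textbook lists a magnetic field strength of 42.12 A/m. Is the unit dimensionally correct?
Yes

magnetic field strength has SI base units: A / m
A/m reduces to the same SI base units, so it is a valid unit for magnetic field strength.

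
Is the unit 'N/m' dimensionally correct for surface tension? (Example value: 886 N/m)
Yes

surface tension has SI base units: kg / s^2
N/m reduces to the same SI base units, so it is a valid unit for surface tension.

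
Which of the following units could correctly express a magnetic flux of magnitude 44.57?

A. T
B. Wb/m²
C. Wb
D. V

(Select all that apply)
C

magnetic flux has SI base units: kg * m^2 / (A * s^2)

Checking each option against kg * m^2 / (A * s^2):
  A. T: ✗ does not match
  B. Wb/m²: ✗ does not match
  C. Wb: ✓ matches
  D. V: ✗ does not match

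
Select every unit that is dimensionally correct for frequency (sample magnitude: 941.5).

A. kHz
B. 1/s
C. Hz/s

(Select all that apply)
A, B

frequency has SI base units: 1 / s

Checking each option against 1 / s:
  A. kHz: ✓ matches
  B. 1/s: ✓ matches
  C. Hz/s: ✗ does not match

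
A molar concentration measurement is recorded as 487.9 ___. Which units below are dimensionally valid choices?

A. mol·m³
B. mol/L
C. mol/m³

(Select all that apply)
B, C

molar concentration has SI base units: mol / m^3

Checking each option against mol / m^3:
  A. mol·m³: ✗ does not match
  B. mol/L: ✓ matches
  C. mol/m³: ✓ matches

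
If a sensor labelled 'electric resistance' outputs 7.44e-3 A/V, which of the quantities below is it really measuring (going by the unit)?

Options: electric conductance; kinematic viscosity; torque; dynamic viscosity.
electric conductance

electric resistance should have units dimensionally equivalent to kg * m^2 / (A^2 * s^3) (e.g. Ω).
The given unit 'A/V' reduces to A^2 * s^3 / (kg * m^2). Of the listed options, that is the dimensionality of electric conductance.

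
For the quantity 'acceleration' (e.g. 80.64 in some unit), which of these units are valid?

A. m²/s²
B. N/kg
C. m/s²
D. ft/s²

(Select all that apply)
B, C, D

acceleration has SI base units: m / s^2

Checking each option against m / s^2:
  A. m²/s²: ✗ does not match
  B. N/kg: ✓ matches
  C. m/s²: ✓ matches
  D. ft/s²: ✓ matches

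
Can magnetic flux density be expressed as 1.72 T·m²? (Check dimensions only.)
No

magnetic flux density has SI base units: kg / (A * s^2)
T·m² does NOT reduce to kg / (A * s^2); a valid unit for magnetic flux density would be e.g. T.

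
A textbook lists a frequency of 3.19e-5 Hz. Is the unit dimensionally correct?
Yes

frequency has SI base units: 1 / s
Hz reduces to the same SI base units, so it is a valid unit for frequency.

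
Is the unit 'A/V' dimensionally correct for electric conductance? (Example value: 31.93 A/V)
Yes

electric conductance has SI base units: A^2 * s^3 / (kg * m^2)
A/V reduces to the same SI base units, so it is a valid unit for electric conductance.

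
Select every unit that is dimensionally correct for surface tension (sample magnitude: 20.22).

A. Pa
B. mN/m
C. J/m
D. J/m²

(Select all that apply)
B, D

surface tension has SI base units: kg / s^2

Checking each option against kg / s^2:
  A. Pa: ✗ does not match
  B. mN/m: ✓ matches
  C. J/m: ✗ does not match
  D. J/m²: ✓ matches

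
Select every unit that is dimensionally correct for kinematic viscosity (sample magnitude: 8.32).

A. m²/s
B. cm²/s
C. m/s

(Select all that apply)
A, B

kinematic viscosity has SI base units: m^2 / s

Checking each option against m^2 / s:
  A. m²/s: ✓ matches
  B. cm²/s: ✓ matches
  C. m/s: ✗ does not match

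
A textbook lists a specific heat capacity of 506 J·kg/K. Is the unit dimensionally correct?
No

specific heat capacity has SI base units: m^2 / (s^2 * K)
J·kg/K does NOT reduce to m^2 / (s^2 * K); a valid unit for specific heat capacity would be e.g. J/(kg·K).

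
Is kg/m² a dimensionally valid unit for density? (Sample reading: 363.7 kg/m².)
No

density has SI base units: kg / m^3
kg/m² does NOT reduce to kg / m^3; a valid unit for density would be e.g. kg/m³.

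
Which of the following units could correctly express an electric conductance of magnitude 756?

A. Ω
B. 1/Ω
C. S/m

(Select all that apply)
B

electric conductance has SI base units: A^2 * s^3 / (kg * m^2)

Checking each option against A^2 * s^3 / (kg * m^2):
  A. Ω: ✗ does not match
  B. 1/Ω: ✓ matches
  C. S/m: ✗ does not match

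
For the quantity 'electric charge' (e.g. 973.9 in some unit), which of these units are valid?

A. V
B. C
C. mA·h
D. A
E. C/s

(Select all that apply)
B, C

electric charge has SI base units: A * s

Checking each option against A * s:
  A. V: ✗ does not match
  B. C: ✓ matches
  C. mA·h: ✓ matches
  D. A: ✗ does not match
  E. C/s: ✗ does not match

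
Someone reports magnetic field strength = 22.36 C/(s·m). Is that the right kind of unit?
Yes

magnetic field strength has SI base units: A / m
C/(s·m) reduces to the same SI base units, so it is a valid unit for magnetic field strength.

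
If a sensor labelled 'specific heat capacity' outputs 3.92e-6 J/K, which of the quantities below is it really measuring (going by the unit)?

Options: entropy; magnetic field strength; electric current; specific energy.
entropy

specific heat capacity should have units dimensionally equivalent to m^2 / (s^2 * K) (e.g. J/(kg·K)).
The given unit 'J/K' reduces to kg * m^2 / (s^2 * K). Of the listed options, that is the dimensionality of entropy.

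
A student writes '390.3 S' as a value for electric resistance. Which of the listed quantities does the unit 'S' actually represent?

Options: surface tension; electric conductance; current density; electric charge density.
electric conductance

electric resistance should have units dimensionally equivalent to kg * m^2 / (A^2 * s^3) (e.g. Ω).
The given unit 'S' reduces to A^2 * s^3 / (kg * m^2). Of the listed options, that is the dimensionality of electric conductance.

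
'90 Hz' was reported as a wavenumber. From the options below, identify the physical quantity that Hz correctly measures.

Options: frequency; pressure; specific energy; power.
frequency

wavenumber should have units dimensionally equivalent to 1 / m (e.g. 1/m).
The given unit 'Hz' reduces to 1 / s. Of the listed options, that is the dimensionality of frequency.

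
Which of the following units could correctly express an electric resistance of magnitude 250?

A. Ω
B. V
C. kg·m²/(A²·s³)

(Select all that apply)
A, C

electric resistance has SI base units: kg * m^2 / (A^2 * s^3)

Checking each option against kg * m^2 / (A^2 * s^3):
  A. Ω: ✓ matches
  B. V: ✗ does not match
  C. kg·m²/(A²·s³): ✓ matches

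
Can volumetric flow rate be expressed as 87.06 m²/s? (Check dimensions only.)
No

volumetric flow rate has SI base units: m^3 / s
m²/s does NOT reduce to m^3 / s; a valid unit for volumetric flow rate would be e.g. m³/s.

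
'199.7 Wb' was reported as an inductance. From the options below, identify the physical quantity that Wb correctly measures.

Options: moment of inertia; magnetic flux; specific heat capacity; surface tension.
magnetic flux

inductance should have units dimensionally equivalent to kg * m^2 / (A^2 * s^2) (e.g. H).
The given unit 'Wb' reduces to kg * m^2 / (A * s^2). Of the listed options, that is the dimensionality of magnetic flux.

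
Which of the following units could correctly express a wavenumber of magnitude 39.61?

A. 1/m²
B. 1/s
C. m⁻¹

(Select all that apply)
C

wavenumber has SI base units: 1 / m

Checking each option against 1 / m:
  A. 1/m²: ✗ does not match
  B. 1/s: ✗ does not match
  C. m⁻¹: ✓ matches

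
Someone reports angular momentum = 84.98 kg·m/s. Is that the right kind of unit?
No

angular momentum has SI base units: kg * m^2 / s
kg·m/s does NOT reduce to kg * m^2 / s; a valid unit for angular momentum would be e.g. kg·m²/s.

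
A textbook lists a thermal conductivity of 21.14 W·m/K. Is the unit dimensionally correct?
No

thermal conductivity has SI base units: kg * m / (s^3 * K)
W·m/K does NOT reduce to kg * m / (s^3 * K); a valid unit for thermal conductivity would be e.g. W/(m·K).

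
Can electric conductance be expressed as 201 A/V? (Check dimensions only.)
Yes

electric conductance has SI base units: A^2 * s^3 / (kg * m^2)
A/V reduces to the same SI base units, so it is a valid unit for electric conductance.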